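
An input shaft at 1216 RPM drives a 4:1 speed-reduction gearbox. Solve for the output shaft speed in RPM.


omega_out = omega_in / N = 1216 / 4 = 304.0000

304.0000 RPM


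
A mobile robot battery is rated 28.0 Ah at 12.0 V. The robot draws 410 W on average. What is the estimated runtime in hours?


E = 28.0*12.0 = 336.0000 Wh
t = E/P = 336.0000/410 = 0.8195

0.8195 hours


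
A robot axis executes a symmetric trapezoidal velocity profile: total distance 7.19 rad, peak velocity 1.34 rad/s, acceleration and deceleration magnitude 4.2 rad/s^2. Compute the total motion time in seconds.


t_acc = v/a = 1.34/4.2 = 0.319048 s
d_acc = v^2/(2a) = 0.213762 rad (each ramp)
d_cruise = 7.19 - 2*0.213762 = 6.762476 rad
t_cruise = 6.762476/1.34 = 5.046624 s
t_total = 2*0.319048 + 5.046624 = 5.6847

5.6847 s


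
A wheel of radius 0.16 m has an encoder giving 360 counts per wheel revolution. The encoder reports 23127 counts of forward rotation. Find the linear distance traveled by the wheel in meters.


revs = 23127/360 = 64.241667
d = revs * 2*pi*r = 64.241667 * 2*pi*0.16 = 64.5828

64.5828 m


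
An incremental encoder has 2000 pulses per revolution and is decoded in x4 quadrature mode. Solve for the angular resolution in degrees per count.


resolution = 360 / (PPR * 4) = 360 / 8000 = 0.0450

0.0450 degrees


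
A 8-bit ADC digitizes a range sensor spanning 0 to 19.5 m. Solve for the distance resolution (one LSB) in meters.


res = range / 2^n = 19.5/2^8 = 19.5/256 = 0.0762

0.0762 m


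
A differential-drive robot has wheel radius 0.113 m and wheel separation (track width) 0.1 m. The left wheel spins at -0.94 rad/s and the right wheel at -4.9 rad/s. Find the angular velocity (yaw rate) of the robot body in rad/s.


omega = r*(wR - wL)/L = 0.113*(-4.9 - (-0.94))/0.1 = -4.4748

-4.4748 rad/s


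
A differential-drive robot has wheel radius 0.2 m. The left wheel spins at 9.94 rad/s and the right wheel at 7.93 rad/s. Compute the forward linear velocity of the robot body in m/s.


v = r*(wR + wL)/2 = 0.2*(7.93 + 9.94)/2 = 1.7870

1.7870 m/s


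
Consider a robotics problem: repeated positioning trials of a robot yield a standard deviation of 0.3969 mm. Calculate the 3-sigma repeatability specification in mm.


repeatability = 3*sigma = 3*0.3969 = 1.1907

1.1907 mm


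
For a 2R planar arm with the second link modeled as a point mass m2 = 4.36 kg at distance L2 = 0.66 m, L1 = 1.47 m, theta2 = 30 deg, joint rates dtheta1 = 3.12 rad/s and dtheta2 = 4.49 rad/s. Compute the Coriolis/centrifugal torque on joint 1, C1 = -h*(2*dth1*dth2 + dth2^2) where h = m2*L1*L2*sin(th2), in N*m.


h = m2*L1*L2*sin(th2) = 4.36*1.47*0.66*sin(30 deg) = 2.115036
C1 = -h*(2*3.12*4.49 + 4.49^2) = -2.115036*48.1777 = -101.8976

-101.8976 N*m


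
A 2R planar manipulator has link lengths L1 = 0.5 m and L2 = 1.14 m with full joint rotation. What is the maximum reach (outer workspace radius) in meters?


r_max = L1 + L2 = 0.5 + 1.14 = 1.6400

1.6400 m


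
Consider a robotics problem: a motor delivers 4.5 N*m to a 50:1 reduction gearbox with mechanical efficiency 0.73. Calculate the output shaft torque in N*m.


tau_out = tau_in * N * eta = 4.5 * 50 * 0.73 = 164.2500

164.2500 N*m


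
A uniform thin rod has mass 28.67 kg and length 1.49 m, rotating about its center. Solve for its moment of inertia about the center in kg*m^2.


I = (1/12)*m*L^2 = (1/12)*28.67*1.49^2 = 5.3042

5.3042 kg*m^2


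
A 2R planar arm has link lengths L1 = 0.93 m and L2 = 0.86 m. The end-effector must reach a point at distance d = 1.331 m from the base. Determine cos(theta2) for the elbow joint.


cos(th2) = (d^2 - L1^2 - L2^2)/(2*L1*L2) = (1.331^2 - 0.93^2 - 0.86^2)/(2*0.93*0.86) = 0.1044

0.1044


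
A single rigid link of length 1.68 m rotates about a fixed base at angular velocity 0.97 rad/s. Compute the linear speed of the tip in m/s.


v = L*omega = 1.68 * 0.97 = 1.6296

1.6296 m/s


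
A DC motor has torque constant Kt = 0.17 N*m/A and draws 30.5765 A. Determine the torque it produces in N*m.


tau = Kt * I = 0.17*30.5765 = 5.1980

5.1980 N*m


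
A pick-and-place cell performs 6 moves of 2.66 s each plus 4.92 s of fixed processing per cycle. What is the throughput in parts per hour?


T_cycle = 6*2.66 + 4.92 = 20.8800 s
rate = 3600/T = 172.4138

172.4138 parts/hour


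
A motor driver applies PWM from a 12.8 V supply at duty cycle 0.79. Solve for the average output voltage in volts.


V_avg = V_supply * D = 12.8*0.79 = 10.1120

10.1120 V


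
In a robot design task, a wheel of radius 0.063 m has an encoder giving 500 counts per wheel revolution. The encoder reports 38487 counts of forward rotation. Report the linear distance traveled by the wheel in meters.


revs = 38487/500 = 76.974000
d = revs * 2*pi*r = 76.974000 * 2*pi*0.063 = 30.4694

30.4694 m


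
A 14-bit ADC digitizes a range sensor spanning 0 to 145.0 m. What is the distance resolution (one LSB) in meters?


res = range / 2^n = 145.0/2^14 = 145.0/16384 = 0.0089

0.0089 m


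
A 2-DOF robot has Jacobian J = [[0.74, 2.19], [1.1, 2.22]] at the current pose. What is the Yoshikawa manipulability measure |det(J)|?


det(J) = 0.74*2.22 - (2.19)*(1.1) = -0.7662
|det(J)| = 0.7662

0.7662


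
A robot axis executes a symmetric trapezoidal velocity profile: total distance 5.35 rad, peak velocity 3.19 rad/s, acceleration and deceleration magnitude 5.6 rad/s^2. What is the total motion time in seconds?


t_acc = v/a = 3.19/5.6 = 0.569643 s
d_acc = v^2/(2a) = 0.908580 rad (each ramp)
d_cruise = 5.35 - 2*0.908580 = 3.532840 rad
t_cruise = 3.532840/3.19 = 1.107473 s
t_total = 2*0.569643 + 1.107473 = 2.2468

2.2468 s


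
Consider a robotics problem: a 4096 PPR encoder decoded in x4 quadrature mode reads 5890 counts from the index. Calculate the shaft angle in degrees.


angle = counts * 360 / (PPR*4) = 5890 * 360 / 16384 = 129.4189

129.4189 degrees


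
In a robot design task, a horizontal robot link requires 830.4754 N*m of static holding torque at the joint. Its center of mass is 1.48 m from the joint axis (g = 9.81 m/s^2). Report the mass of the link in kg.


m = tau / (g*L) = 830.4754 / (9.81 * 1.48) = 57.2000

57.2000 kg


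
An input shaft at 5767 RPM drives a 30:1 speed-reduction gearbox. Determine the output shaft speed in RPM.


omega_out = omega_in / N = 5767 / 30 = 192.2333

192.2333 RPM


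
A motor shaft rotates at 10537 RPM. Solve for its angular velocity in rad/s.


omega = 10537 * 2*pi/60 = 1103.4321

1103.4321 rad/s


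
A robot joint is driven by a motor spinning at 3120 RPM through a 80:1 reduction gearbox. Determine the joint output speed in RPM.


omega_joint = omega_motor / N = 3120 / 80 = 39.0000

39.0000 RPM


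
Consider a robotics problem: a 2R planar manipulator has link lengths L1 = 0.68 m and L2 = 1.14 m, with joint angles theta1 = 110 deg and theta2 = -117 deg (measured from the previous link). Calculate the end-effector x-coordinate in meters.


x = L1*cos(th1) + L2*cos(th1+th2) = 0.68*cos(110 deg) + 1.14*cos(-7 deg) = 0.8989

0.8989 m


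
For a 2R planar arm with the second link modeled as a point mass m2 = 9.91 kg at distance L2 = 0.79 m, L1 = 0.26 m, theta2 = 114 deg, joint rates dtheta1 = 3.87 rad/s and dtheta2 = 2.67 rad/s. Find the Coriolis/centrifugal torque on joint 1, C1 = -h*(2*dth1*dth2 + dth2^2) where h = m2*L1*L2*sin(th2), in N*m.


h = m2*L1*L2*sin(th2) = 9.91*0.26*0.79*sin(114 deg) = 1.859535
C1 = -h*(2*3.87*2.67 + 2.67^2) = -1.859535*27.7947 = -51.6852

-51.6852 N*m


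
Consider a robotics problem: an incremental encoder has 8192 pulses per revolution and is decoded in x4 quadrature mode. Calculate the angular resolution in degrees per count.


resolution = 360 / (PPR * 4) = 360 / 32768 = 0.0110

0.0110 degrees


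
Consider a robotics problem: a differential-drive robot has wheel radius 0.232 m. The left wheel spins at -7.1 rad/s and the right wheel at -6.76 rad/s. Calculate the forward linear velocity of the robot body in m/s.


v = r*(wR + wL)/2 = 0.232*(-6.76 + -7.1)/2 = -1.6078

-1.6078 m/s


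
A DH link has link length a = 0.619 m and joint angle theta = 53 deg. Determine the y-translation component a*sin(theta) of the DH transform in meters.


a*sin(theta) = 0.619*sin(53 deg) = 0.4944

0.4944 m


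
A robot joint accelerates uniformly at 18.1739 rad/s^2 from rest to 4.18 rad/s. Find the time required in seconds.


t = delta_omega / alpha = 4.18 / 18.1739 = 0.2300

0.2300 s


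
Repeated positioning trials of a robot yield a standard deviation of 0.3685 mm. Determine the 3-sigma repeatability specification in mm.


repeatability = 3*sigma = 3*0.3685 = 1.1055

1.1055 mm


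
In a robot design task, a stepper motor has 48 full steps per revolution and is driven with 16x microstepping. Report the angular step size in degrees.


step = 360/(48*16) = 360/768 = 0.4688

0.4688 degrees


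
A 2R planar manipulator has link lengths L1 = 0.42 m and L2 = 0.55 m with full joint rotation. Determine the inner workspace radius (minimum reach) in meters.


r_min = |L1 - L2| = |0.42 - 0.55| = 0.1300

0.1300 m


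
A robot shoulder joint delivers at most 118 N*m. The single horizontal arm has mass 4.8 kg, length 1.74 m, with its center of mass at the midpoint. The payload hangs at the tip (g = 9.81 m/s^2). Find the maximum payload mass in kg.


tau_arm = m_arm*g*(L/2) = 4.8*9.81*1.74/2 = 40.9666 N*m
tau_payload = tau_max - tau_arm = 118 - 40.9666 = 77.0334
m_payload = tau_payload / (g*L) = 77.0334 / (9.81*1.74) = 4.5130

4.5130 kg


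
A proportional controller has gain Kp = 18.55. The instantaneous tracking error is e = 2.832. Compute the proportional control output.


u_P = Kp * e = 18.55 * 2.832 = 52.5336

52.5336


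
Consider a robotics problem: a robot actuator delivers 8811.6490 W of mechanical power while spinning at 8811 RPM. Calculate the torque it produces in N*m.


omega = 8811 * 2*pi/60 = 922.685762 rad/s
tau = P / omega = 8811.6490 / 922.685762 = 9.5500

9.5500 N*m


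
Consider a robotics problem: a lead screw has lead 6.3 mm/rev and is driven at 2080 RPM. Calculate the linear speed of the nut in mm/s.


v = lead * (RPM/60) = 6.3*2080/60 = 218.4000

218.4000 mm/s


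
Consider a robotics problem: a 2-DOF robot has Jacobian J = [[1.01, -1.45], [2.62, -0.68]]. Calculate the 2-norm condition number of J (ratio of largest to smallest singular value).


JJ^T eigenvalues: trace(JJ^T) = 10.4494, det(JJ^T) = det(J)^2 = 9.68578884
s_max^2 = (10.4494 + sqrt(70.44680500))/2 = 9.42132975
s_min^2 = (10.4494 - sqrt(70.44680500))/2 = 1.02807025
kappa = s_max/s_min = sqrt(9.42132975/1.02807025) = 3.0272

3.0272


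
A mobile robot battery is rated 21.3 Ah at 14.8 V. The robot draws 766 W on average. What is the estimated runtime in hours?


E = 21.3*14.8 = 315.2400 Wh
t = E/P = 315.2400/766 = 0.4115

0.4115 hours


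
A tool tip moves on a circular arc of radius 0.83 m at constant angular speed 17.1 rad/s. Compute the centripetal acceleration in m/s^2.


a_c = omega^2 * r = 17.1^2 * 0.83 = 242.7003

242.7003 m/s^2


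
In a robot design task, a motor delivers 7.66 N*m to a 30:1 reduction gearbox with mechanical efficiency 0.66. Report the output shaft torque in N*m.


tau_out = tau_in * N * eta = 7.66 * 30 * 0.66 = 151.6680

151.6680 N*m


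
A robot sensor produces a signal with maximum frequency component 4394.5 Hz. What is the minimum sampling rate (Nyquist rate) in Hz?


f_s,min = 2*f_max = 2*4394.5 = 8789.0000

8789.0000 Hz


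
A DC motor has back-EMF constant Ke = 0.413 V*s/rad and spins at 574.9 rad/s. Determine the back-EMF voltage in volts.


V_emf = Ke * omega = 0.413*574.9 = 237.4337

237.4337 V


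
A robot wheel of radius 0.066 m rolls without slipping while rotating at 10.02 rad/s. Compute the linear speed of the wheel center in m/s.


v = omega * r = 10.02 * 0.066 = 0.6613

0.6613 m/s


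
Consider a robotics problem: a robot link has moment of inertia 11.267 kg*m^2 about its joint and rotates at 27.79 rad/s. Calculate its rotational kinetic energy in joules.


KE = (1/2)*I*omega^2 = 0.5*11.267*27.79^2 = 4350.6625

4350.6625 J


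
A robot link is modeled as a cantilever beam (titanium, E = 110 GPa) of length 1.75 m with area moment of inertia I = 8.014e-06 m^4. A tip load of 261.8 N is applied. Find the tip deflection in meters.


delta = F*L^3/(3*E*I) = 261.8*1.75^3/(3*1.100e+11*8.014e-06)
      = 1403.084375/2644620 = 5.3054e-04

5.3054e-04 m


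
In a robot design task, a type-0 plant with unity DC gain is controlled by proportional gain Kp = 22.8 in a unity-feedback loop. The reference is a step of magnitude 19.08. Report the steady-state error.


e_ss = R/(1 + Kp) = 19.08/(1 + 22.8) = 19.08/23.8000 = 0.8017

0.8017


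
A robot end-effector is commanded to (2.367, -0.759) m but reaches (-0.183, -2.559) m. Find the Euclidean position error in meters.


dx = -0.183 - (2.367) = -2.5500, dy = -2.559 - (-0.759) = -1.8000
err = sqrt(6.502500 + 3.240000) = 3.1213

3.1213 m


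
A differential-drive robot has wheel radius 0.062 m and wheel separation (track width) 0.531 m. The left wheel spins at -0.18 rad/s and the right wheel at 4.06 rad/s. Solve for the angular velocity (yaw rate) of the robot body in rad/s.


omega = r*(wR - wL)/L = 0.062*(4.06 - (-0.18))/0.531 = 0.4951

0.4951 rad/s


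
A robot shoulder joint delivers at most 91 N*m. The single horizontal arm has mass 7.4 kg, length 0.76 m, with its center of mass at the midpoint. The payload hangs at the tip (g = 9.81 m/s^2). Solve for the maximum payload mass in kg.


tau_arm = m_arm*g*(L/2) = 7.4*9.81*0.76/2 = 27.5857 N*m
tau_payload = tau_max - tau_arm = 91 - 27.5857 = 63.4143
m_payload = tau_payload / (g*L) = 63.4143 / (9.81*0.76) = 8.5056

8.5056 kg


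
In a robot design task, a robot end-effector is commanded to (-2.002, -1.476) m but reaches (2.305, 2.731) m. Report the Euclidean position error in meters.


dx = 2.305 - (-2.002) = 4.3070, dy = 2.731 - (-1.476) = 4.2070
err = sqrt(18.550249 + 17.698849) = 6.0207

6.0207 m


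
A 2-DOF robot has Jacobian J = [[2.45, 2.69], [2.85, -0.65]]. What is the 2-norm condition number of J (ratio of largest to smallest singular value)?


JJ^T eigenvalues: trace(JJ^T) = 21.7836, det(JJ^T) = det(J)^2 = 85.72908100
s_max^2 = (21.7836 + sqrt(131.60890496))/2 = 16.62784622
s_min^2 = (21.7836 - sqrt(131.60890496))/2 = 5.15575378
kappa = s_max/s_min = sqrt(16.62784622/5.15575378) = 1.7959

1.7959


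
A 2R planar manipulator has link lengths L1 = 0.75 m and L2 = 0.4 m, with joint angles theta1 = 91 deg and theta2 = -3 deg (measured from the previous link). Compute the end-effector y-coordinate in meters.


y = L1*sin(th1) + L2*sin(th1+th2) = 0.75*sin(91 deg) + 0.4*sin(88 deg) = 1.1496

1.1496 m


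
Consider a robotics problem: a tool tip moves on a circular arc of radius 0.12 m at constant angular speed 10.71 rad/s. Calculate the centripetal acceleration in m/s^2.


a_c = omega^2 * r = 10.71^2 * 0.12 = 13.7645

13.7645 m/s^2


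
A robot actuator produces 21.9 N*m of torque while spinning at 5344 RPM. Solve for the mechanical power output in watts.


omega = 5344 * 2*pi/60 = 559.622371 rad/s
P = tau * omega = 21.9 * 559.622371 = 12255.7299

12255.7299 W


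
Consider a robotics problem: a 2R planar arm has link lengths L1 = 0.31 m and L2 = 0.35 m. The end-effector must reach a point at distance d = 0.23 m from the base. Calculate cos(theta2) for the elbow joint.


cos(th2) = (d^2 - L1^2 - L2^2)/(2*L1*L2) = (0.23^2 - 0.31^2 - 0.35^2)/(2*0.31*0.35) = -0.7636

-0.7636


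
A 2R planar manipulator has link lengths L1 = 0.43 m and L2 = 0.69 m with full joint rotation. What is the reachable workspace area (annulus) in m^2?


r_max = L1 + L2 = 1.1200, r_min = |L1 - L2| = 0.2600
A = pi*(r_max^2 - r_min^2) = pi*(1.2544 - 0.0676) = 3.7284

3.7284 m^2


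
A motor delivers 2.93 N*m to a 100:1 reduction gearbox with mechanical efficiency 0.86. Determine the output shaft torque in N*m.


tau_out = tau_in * N * eta = 2.93 * 100 * 0.86 = 251.9800

251.9800 N*m


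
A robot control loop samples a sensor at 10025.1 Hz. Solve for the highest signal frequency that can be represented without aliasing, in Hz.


f_max = f_s/2 = 10025.1/2 = 5012.5500

5012.5500 Hz


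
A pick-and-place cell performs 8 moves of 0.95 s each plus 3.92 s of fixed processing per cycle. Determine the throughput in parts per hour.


T_cycle = 8*0.95 + 3.92 = 11.5200 s
rate = 3600/T = 312.5000

312.5000 parts/hour


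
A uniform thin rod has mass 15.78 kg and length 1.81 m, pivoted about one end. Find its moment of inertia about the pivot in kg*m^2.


I = (1/3)*m*L^2 = (1/3)*15.78*1.81^2 = 17.2323

17.2323 kg*m^2


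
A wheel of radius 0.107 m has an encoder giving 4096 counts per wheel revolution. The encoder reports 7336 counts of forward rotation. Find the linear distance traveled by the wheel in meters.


revs = 7336/4096 = 1.791016
d = revs * 2*pi*r = 1.791016 * 2*pi*0.107 = 1.2041

1.2041 m


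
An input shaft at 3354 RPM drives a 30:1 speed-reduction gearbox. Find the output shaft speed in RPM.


omega_out = omega_in / N = 3354 / 30 = 111.8000

111.8000 RPM


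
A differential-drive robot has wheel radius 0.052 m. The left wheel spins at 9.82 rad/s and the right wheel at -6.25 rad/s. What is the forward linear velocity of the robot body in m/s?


v = r*(wR + wL)/2 = 0.052*(-6.25 + 9.82)/2 = 0.0928

0.0928 m/s


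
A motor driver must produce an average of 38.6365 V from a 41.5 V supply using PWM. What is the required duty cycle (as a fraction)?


D = V_avg/V_supply = 38.6365/41.5 = 0.9310

0.9310


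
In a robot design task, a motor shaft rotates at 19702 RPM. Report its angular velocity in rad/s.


omega = 19702 * 2*pi/60 = 2063.1886

2063.1886 rad/s


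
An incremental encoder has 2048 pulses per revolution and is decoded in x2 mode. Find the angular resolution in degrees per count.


resolution = 360 / (PPR * 2) = 360 / 4096 = 0.0879

0.0879 degrees


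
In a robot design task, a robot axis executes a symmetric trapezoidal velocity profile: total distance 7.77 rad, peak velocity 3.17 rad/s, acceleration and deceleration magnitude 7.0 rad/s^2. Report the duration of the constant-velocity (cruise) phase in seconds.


t_acc = v/a = 0.452857 s, d_acc = v^2/(2a) = 0.717779 rad each
d_cruise = 7.77 - 2*0.717779 = 6.334442 rad
t_cruise = d_cruise/v = 6.334442/3.17 = 1.9982

1.9982 s


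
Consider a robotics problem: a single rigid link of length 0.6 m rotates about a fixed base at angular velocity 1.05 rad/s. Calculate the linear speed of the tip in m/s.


v = L*omega = 0.6 * 1.05 = 0.6300

0.6300 m/s


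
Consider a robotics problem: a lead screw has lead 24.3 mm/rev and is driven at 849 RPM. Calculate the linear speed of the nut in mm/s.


v = lead * (RPM/60) = 24.3*849/60 = 343.8450

343.8450 mm/s


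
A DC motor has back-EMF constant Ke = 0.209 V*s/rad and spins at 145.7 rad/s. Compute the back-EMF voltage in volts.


V_emf = Ke * omega = 0.209*145.7 = 30.4513

30.4513 V


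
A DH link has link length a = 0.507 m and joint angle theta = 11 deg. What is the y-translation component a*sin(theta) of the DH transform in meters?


a*sin(theta) = 0.507*sin(11 deg) = 0.0967

0.0967 m


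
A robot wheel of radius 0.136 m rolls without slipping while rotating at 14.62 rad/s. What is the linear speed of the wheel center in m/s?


v = omega * r = 14.62 * 0.136 = 1.9883

1.9883 m/s


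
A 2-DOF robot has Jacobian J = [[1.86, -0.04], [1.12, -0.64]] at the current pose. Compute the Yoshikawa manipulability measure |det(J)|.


det(J) = 1.86*-0.64 - (-0.04)*(1.12) = -1.1456
|det(J)| = 1.1456

1.1456


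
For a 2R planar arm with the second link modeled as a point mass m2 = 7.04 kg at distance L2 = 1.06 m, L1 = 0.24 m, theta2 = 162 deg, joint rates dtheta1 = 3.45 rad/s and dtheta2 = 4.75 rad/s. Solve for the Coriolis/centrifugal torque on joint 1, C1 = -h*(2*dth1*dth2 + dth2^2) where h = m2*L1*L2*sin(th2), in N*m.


h = m2*L1*L2*sin(th2) = 7.04*0.24*1.06*sin(162 deg) = 0.553442
C1 = -h*(2*3.45*4.75 + 4.75^2) = -0.553442*55.3375 = -30.6261

-30.6261 N*m


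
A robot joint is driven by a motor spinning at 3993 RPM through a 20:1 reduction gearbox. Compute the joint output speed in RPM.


omega_joint = omega_motor / N = 3993 / 20 = 199.6500

199.6500 RPM


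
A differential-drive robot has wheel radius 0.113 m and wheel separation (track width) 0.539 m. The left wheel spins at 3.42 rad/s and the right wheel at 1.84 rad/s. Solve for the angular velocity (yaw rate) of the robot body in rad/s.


omega = r*(wR - wL)/L = 0.113*(1.84 - (3.42))/0.539 = -0.3312

-0.3312 rad/s


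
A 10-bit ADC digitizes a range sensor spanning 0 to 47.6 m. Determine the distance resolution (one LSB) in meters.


res = range / 2^n = 47.6/2^10 = 47.6/1024 = 0.0465

0.0465 m


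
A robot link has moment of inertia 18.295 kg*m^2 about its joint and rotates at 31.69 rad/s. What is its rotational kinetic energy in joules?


KE = (1/2)*I*omega^2 = 0.5*18.295*31.69^2 = 9186.4327

9186.4327 J


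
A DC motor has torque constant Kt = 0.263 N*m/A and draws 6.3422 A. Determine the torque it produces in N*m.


tau = Kt * I = 0.263*6.3422 = 1.6680

1.6680 N*m


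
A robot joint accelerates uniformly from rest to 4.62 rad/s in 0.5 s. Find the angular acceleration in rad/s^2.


alpha = delta_omega / t = 4.62 / 0.5 = 9.2400

9.2400 rad/s^2


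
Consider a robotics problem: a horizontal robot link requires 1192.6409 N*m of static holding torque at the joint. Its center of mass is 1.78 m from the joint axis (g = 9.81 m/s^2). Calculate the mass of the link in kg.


m = tau / (g*L) = 1192.6409 / (9.81 * 1.78) = 68.3000

68.3000 kg


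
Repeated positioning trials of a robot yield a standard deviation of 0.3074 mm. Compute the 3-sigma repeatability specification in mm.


repeatability = 3*sigma = 3*0.3074 = 0.9222

0.9222 mm


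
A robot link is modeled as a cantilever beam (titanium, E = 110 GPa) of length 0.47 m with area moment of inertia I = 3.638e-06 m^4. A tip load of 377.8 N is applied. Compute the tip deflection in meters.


delta = F*L^3/(3*E*I) = 377.8*0.47^3/(3*1.100e+11*3.638e-06)
      = 39.2243294/1200540 = 3.2672e-05

3.2672e-05 m


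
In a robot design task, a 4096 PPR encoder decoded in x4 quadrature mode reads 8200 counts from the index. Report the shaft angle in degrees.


angle = counts * 360 / (PPR*4) = 8200 * 360 / 16384 = 180.1758

180.1758 degrees


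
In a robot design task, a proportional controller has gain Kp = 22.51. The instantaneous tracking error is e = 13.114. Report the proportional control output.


u_P = Kp * e = 22.51 * 13.114 = 295.1961

295.1961


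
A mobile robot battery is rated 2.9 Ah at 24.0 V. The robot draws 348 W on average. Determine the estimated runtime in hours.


E = 2.9*24.0 = 69.6000 Wh
t = E/P = 69.6000/348 = 0.2000

0.2000 hours


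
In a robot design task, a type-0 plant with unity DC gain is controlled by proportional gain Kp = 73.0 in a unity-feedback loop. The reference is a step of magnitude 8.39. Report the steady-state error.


e_ss = R/(1 + Kp) = 8.39/(1 + 73.0) = 8.39/74.0000 = 0.1134

0.1134


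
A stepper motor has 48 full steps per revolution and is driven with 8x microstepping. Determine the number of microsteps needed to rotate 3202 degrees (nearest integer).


step_size = 360/(48*8) = 360/384 = 0.937500 deg
n = 3202/(360/384) = 3202*384/360 = 3415.4667 -> 3415

3415 steps


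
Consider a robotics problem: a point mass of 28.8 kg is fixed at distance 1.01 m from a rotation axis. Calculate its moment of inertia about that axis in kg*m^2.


I = m*r^2 = 28.8*1.01^2 = 29.3789

29.3789 kg*m^2


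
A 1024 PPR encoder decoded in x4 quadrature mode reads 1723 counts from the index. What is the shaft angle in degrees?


angle = counts * 360 / (PPR*4) = 1723 * 360 / 4096 = 151.4355

151.4355 degrees


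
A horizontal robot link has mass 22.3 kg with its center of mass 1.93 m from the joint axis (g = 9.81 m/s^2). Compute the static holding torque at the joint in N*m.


tau = m*g*L = 22.3 * 9.81 * 1.93 = 422.2126

422.2126 N*m


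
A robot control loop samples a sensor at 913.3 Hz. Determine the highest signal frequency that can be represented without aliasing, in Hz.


f_max = f_s/2 = 913.3/2 = 456.6500

456.6500 Hz


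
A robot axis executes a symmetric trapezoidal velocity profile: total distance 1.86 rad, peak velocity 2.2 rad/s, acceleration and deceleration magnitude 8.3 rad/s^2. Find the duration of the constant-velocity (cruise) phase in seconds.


t_acc = v/a = 0.265060 s, d_acc = v^2/(2a) = 0.291566 rad each
d_cruise = 1.86 - 2*0.291566 = 1.276868 rad
t_cruise = d_cruise/v = 1.276868/2.2 = 0.5804

0.5804 s


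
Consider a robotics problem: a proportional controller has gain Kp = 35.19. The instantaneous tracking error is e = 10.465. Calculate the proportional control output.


u_P = Kp * e = 35.19 * 10.465 = 368.2633

368.2633


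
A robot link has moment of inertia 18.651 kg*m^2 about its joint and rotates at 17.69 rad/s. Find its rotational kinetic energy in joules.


KE = (1/2)*I*omega^2 = 0.5*18.651*17.69^2 = 2918.2856

2918.2856 J


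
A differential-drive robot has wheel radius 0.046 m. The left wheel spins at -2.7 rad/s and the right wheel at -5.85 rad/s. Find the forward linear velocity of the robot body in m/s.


v = r*(wR + wL)/2 = 0.046*(-5.85 + -2.7)/2 = -0.1967

-0.1967 m/s


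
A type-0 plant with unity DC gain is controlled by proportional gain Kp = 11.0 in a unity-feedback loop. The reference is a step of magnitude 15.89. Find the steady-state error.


e_ss = R/(1 + Kp) = 15.89/(1 + 11.0) = 15.89/12.0000 = 1.3242

1.3242


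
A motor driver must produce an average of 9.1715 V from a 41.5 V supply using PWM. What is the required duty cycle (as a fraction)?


D = V_avg/V_supply = 9.1715/41.5 = 0.2210

0.2210


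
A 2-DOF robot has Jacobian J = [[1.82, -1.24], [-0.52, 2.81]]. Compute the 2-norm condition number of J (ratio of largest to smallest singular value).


JJ^T eigenvalues: trace(JJ^T) = 13.0165, det(JJ^T) = det(J)^2 = 19.97553636
s_max^2 = (13.0165 + sqrt(89.52712681))/2 = 11.23918878
s_min^2 = (13.0165 - sqrt(89.52712681))/2 = 1.77731122
kappa = s_max/s_min = sqrt(11.23918878/1.77731122) = 2.5147

2.5147


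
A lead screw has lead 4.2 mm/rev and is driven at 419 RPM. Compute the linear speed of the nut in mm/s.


v = lead * (RPM/60) = 4.2*419/60 = 29.3300

29.3300 mm/s


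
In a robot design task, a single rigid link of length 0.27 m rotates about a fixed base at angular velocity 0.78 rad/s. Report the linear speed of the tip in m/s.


v = L*omega = 0.27 * 0.78 = 0.2106

0.2106 m/s


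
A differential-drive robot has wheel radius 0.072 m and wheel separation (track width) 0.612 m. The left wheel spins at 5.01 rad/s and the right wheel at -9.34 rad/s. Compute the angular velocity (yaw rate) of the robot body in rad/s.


omega = r*(wR - wL)/L = 0.072*(-9.34 - (5.01))/0.612 = -1.6882

-1.6882 rad/s


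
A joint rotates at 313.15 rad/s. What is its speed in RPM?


RPM = 313.15 * 60/(2*pi) = 2990.3622

2990.3622 RPM


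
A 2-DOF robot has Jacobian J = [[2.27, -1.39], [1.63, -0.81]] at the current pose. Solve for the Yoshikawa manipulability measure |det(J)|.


det(J) = 2.27*-0.81 - (-1.39)*(1.63) = 0.4270
|det(J)| = 0.4270

0.4270


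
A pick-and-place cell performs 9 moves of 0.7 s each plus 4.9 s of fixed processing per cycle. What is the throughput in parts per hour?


T_cycle = 9*0.7 + 4.9 = 11.2000 s
rate = 3600/T = 321.4286

321.4286 parts/hour


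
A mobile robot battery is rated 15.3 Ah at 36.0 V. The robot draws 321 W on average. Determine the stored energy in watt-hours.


E = capacity * V = 15.3*36.0 = 550.8000

550.8000 Wh


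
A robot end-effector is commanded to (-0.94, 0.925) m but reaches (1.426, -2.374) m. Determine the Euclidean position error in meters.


dx = 1.426 - (-0.94) = 2.3660, dy = -2.374 - (0.925) = -3.2990
err = sqrt(5.597956 + 10.883401) = 4.0597

4.0597 m


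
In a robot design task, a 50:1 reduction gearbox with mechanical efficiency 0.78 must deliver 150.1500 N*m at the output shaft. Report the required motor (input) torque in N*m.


tau_in = tau_out / (N * eta) = 150.1500 / (50 * 0.78) = 3.8500

3.8500 N*m


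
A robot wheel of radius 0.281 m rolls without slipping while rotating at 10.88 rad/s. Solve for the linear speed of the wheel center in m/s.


v = omega * r = 10.88 * 0.281 = 3.0573

3.0573 m/s


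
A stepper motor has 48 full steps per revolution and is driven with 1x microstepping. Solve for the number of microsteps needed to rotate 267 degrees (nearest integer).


step_size = 360/(48*1) = 360/48 = 7.500000 deg
n = 267/(360/48) = 267*48/360 = 35.6000 -> 36

36 steps


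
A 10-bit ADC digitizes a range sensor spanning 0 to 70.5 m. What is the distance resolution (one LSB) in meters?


res = range / 2^n = 70.5/2^10 = 70.5/1024 = 0.0688

0.0688 m


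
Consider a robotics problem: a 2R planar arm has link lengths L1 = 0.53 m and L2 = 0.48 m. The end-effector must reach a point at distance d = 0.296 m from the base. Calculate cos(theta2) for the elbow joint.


cos(th2) = (d^2 - L1^2 - L2^2)/(2*L1*L2) = (0.296^2 - 0.53^2 - 0.48^2)/(2*0.53*0.48) = -0.8327

-0.8327


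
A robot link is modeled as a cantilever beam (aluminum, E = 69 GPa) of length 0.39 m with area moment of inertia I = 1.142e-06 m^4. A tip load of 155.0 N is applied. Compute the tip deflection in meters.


delta = F*L^3/(3*E*I) = 155.0*0.39^3/(3*6.900e+10*1.142e-06)
      = 9.194445/236394 = 3.8895e-05

3.8895e-05 m


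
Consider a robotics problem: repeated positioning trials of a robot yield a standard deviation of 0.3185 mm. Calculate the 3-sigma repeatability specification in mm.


repeatability = 3*sigma = 3*0.3185 = 0.9555

0.9555 mm


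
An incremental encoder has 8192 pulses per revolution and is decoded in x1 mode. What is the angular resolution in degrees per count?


resolution = 360 / (PPR * 1) = 360 / 8192 = 0.0439

0.0439 degrees


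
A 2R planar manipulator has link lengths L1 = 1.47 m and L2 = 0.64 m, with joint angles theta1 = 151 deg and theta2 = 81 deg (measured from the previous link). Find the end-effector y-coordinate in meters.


y = L1*sin(th1) + L2*sin(th1+th2) = 1.47*sin(151 deg) + 0.64*sin(232 deg) = 0.2083

0.2083 m


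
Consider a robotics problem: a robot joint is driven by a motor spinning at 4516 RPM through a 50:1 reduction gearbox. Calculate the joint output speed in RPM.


omega_joint = omega_motor / N = 4516 / 50 = 90.3200

90.3200 RPM


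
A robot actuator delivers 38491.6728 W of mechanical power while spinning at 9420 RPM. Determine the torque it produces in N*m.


omega = 9420 * 2*pi/60 = 986.460093 rad/s
tau = P / omega = 38491.6728 / 986.460093 = 39.0200

39.0200 N*m


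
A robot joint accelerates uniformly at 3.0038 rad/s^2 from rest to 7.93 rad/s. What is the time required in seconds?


t = delta_omega / alpha = 7.93 / 3.0038 = 2.6400

2.6400 s


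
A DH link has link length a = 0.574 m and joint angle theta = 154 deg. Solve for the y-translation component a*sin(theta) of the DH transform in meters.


a*sin(theta) = 0.574*sin(154 deg) = 0.2516

0.2516 m


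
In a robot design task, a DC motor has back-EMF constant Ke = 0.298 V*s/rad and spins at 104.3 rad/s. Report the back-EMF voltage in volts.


V_emf = Ke * omega = 0.298*104.3 = 31.0814

31.0814 V


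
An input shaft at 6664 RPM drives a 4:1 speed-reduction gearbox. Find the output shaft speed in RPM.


omega_out = omega_in / N = 6664 / 4 = 1666.0000

1666.0000 RPM


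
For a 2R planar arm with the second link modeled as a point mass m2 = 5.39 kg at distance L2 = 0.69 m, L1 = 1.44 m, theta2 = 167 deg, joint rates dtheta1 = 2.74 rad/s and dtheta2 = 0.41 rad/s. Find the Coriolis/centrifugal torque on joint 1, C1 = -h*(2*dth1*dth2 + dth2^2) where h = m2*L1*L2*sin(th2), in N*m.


h = m2*L1*L2*sin(th2) = 5.39*1.44*0.69*sin(167 deg) = 1.204726
C1 = -h*(2*2.74*0.41 + 0.41^2) = -1.204726*2.4149 = -2.9093

-2.9093 N*m


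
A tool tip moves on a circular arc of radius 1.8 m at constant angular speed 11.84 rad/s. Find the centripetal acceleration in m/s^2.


a_c = omega^2 * r = 11.84^2 * 1.8 = 252.3341

252.3341 m/s^2


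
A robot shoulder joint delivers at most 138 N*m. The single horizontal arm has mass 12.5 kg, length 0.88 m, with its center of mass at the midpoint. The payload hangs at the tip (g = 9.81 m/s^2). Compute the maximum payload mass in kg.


tau_arm = m_arm*g*(L/2) = 12.5*9.81*0.88/2 = 53.9550 N*m
tau_payload = tau_max - tau_arm = 138 - 53.9550 = 84.0450
m_payload = tau_payload / (g*L) = 84.0450 / (9.81*0.88) = 9.7355

9.7355 kg


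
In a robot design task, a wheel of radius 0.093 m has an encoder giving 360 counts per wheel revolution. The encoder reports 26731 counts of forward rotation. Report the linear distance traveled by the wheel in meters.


revs = 26731/360 = 74.252778
d = revs * 2*pi*r = 74.252778 * 2*pi*0.093 = 43.3886

43.3886 m


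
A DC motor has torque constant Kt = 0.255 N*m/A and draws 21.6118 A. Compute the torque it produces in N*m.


tau = Kt * I = 0.255*21.6118 = 5.5110

5.5110 N*m


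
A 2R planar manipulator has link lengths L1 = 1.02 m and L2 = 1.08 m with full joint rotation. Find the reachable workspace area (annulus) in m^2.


r_max = L1 + L2 = 2.1000, r_min = |L1 - L2| = 0.0600
A = pi*(r_max^2 - r_min^2) = pi*(4.4100 - 0.0036) = 13.8431

13.8431 m^2


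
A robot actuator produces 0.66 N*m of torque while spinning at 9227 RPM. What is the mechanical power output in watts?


omega = 9227 * 2*pi/60 = 966.249180 rad/s
P = tau * omega = 0.66 * 966.249180 = 637.7245

637.7245 W


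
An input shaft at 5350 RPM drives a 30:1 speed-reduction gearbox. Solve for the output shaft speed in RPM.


omega_out = omega_in / N = 5350 / 30 = 178.3333

178.3333 RPM


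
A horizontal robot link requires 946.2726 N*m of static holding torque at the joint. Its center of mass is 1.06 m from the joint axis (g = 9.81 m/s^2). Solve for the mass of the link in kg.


m = tau / (g*L) = 946.2726 / (9.81 * 1.06) = 91.0000

91.0000 kg


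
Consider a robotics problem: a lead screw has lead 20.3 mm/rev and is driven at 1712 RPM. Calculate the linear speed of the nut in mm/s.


v = lead * (RPM/60) = 20.3*1712/60 = 579.2267

579.2267 mm/s


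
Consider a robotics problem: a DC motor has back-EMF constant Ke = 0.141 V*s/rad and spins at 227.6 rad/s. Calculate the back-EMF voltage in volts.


V_emf = Ke * omega = 0.141*227.6 = 32.0916

32.0916 V


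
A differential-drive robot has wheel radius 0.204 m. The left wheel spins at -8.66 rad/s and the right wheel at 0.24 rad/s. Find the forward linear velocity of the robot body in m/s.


v = r*(wR + wL)/2 = 0.204*(0.24 + -8.66)/2 = -0.8588

-0.8588 m/s


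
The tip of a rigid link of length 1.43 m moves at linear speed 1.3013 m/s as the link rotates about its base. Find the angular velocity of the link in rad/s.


omega = v / L = 1.3013 / 1.43 = 0.9100

0.9100 rad/s


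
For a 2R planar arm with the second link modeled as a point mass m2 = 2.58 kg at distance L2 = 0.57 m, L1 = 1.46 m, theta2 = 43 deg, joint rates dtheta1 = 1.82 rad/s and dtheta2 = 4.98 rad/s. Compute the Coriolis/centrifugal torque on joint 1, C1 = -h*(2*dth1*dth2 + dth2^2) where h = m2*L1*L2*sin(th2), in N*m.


h = m2*L1*L2*sin(th2) = 2.58*1.46*0.57*sin(43 deg) = 1.464302
C1 = -h*(2*1.82*4.98 + 4.98^2) = -1.464302*42.9276 = -62.8590

-62.8590 N*m


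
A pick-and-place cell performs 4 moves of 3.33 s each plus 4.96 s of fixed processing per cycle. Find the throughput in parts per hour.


T_cycle = 4*3.33 + 4.96 = 18.2800 s
rate = 3600/T = 196.9365

196.9365 parts/hour


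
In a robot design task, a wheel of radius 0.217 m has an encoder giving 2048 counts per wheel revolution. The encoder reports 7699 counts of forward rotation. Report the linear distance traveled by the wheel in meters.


revs = 7699/2048 = 3.759277
d = revs * 2*pi*r = 3.759277 * 2*pi*0.217 = 5.1256

5.1256 m


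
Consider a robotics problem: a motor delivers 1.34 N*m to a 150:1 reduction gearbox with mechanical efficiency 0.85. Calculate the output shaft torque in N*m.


tau_out = tau_in * N * eta = 1.34 * 150 * 0.85 = 170.8500

170.8500 N*m


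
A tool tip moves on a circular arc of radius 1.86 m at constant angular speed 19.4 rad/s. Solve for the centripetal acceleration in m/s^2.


a_c = omega^2 * r = 19.4^2 * 1.86 = 700.0296

700.0296 m/s^2


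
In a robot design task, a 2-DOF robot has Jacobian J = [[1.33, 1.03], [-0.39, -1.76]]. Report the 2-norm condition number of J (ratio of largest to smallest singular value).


JJ^T eigenvalues: trace(JJ^T) = 6.0795, det(JJ^T) = det(J)^2 = 3.76010881
s_max^2 = (6.0795 + sqrt(21.91988501))/2 = 5.38068384
s_min^2 = (6.0795 - sqrt(21.91988501))/2 = 0.69881616
kappa = s_max/s_min = sqrt(5.38068384/0.69881616) = 2.7748

2.7748


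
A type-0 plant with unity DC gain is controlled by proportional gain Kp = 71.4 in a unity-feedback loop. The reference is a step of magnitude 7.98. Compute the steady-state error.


e_ss = R/(1 + Kp) = 7.98/(1 + 71.4) = 7.98/72.4000 = 0.1102

0.1102


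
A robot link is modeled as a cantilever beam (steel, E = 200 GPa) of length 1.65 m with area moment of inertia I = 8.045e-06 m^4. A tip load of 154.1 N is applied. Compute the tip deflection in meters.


delta = F*L^3/(3*E*I) = 154.1*1.65^3/(3*2.000e+11*8.045e-06)
      = 692.2364625/4827000 = 1.4341e-04

1.4341e-04 m


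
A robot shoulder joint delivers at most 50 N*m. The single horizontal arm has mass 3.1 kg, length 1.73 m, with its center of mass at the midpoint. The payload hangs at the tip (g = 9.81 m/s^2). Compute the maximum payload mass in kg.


tau_arm = m_arm*g*(L/2) = 3.1*9.81*1.73/2 = 26.3055 N*m
tau_payload = tau_max - tau_arm = 50 - 26.3055 = 23.6945
m_payload = tau_payload / (g*L) = 23.6945 / (9.81*1.73) = 1.3962

1.3962 kg


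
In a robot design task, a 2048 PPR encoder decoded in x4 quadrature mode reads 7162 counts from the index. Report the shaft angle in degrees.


angle = counts * 360 / (PPR*4) = 7162 * 360 / 8192 = 314.7363

314.7363 degrees


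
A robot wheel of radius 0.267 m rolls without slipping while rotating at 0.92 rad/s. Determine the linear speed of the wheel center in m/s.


v = omega * r = 0.92 * 0.267 = 0.2456

0.2456 m/s


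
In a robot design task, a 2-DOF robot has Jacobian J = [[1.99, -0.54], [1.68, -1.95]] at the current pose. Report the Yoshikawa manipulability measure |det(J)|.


det(J) = 1.99*-1.95 - (-0.54)*(1.68) = -2.9733
|det(J)| = 2.9733

2.9733


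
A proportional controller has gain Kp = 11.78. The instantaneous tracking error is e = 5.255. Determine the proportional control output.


u_P = Kp * e = 11.78 * 5.255 = 61.9039

61.9039


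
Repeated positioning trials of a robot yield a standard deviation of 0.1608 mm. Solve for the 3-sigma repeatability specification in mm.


repeatability = 3*sigma = 3*0.1608 = 0.4824

0.4824 mm


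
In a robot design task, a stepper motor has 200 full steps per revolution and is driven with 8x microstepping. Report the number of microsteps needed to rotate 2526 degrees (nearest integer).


step_size = 360/(200*8) = 360/1600 = 0.225000 deg
n = 2526/(360/1600) = 2526*1600/360 = 11226.6667 -> 11227

11227 steps


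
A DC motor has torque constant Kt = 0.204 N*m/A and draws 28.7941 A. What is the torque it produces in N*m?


tau = Kt * I = 0.204*28.7941 = 5.8740

5.8740 N*m
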